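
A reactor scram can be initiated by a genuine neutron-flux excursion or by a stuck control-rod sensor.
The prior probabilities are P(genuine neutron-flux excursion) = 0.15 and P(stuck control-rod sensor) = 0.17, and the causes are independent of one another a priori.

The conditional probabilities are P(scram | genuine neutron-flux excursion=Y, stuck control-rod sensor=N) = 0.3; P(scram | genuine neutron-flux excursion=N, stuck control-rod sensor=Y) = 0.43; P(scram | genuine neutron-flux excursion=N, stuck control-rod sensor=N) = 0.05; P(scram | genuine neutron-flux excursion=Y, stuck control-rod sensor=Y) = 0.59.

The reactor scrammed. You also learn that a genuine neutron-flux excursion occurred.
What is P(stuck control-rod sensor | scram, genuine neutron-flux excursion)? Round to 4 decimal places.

P(stuck control-rod sensor | scram, genuine neutron-flux excursion) ≈ 0.2871

Enumerate both values of stuck control-rod sensor and weight by the priors:
  P(scram | genuine neutron-flux excursion) = 0.3·0.83 + 0.59·0.17
        = 0.249000 + 0.100300 = 0.349300
Configurations with stuck control-rod sensor contribute 0.100300, so
  P(stuck control-rod sensor | scram, genuine neutron-flux excursion) = 0.100300 / 0.349300 ≈ 0.2871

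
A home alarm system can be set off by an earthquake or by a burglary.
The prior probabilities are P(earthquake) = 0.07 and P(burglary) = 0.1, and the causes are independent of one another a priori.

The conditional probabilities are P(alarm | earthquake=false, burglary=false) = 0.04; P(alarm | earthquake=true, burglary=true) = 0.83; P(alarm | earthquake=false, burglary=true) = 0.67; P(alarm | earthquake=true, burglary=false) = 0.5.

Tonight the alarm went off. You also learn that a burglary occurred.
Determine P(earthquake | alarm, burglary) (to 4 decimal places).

P(earthquake | alarm, burglary) ≈ 0.0853

Enumerate both values of earthquake and weight by the priors:
  P(alarm | burglary) = 0.67×0.93 + 0.83×0.07
        = 0.623100 + 0.058100 = 0.681200
Keeping only the earthquake-present terms gives 0.058100, so
  P(earthquake | alarm, burglary) = 0.058100 / 0.681200 ≈ 0.0853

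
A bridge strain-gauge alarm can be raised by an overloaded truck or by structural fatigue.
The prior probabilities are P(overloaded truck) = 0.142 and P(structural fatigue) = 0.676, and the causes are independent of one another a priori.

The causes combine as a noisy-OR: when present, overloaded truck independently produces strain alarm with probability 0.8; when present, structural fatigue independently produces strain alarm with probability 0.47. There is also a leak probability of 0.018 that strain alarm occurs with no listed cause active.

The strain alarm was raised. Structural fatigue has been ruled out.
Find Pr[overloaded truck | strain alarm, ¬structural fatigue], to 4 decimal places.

Under noisy-OR, P(strain alarm | causes) = 1 − (1−0.018)·∏(1−qᵢ) over the active causes.
By total probability over both values of overloaded truck:
  P(strain alarm | ¬structural fatigue) = 0.018×0.858 + 0.8036×0.142
        = 0.015444 + 0.114111 = 0.129555
Keeping only the overloaded truck-present terms gives 0.114111, so
  P(overloaded truck | strain alarm, ¬structural fatigue) = 0.114111 / 0.129555 ≈ 0.8808

Pr[overloaded truck | strain alarm, ¬structural fatigue] ≈ 0.8808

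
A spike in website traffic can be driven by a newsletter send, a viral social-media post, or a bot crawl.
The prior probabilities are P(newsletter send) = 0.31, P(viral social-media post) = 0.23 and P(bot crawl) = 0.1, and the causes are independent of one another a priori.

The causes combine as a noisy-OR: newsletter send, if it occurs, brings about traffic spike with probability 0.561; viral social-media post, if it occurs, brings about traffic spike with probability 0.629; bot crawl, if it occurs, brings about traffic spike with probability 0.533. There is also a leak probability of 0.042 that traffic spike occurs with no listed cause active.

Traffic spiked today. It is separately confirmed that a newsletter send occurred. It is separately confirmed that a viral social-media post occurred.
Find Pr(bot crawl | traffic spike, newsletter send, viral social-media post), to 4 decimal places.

Pr(bot crawl | traffic spike, newsletter send, viral social-media post) ≈ 0.1088

Under noisy-OR, P(traffic spike | causes) = 1 − (1−0.042)·∏(1−qᵢ) over the active causes.
For the numerator, keep only bot crawl=true terms: 0.927135·0.1 = 0.092714
Normalizer over all consistent configurations: 0.843971·0.9 + 0.927135·0.1 = 0.852288
Posterior = 0.092714 / 0.852288 ≈ 0.1088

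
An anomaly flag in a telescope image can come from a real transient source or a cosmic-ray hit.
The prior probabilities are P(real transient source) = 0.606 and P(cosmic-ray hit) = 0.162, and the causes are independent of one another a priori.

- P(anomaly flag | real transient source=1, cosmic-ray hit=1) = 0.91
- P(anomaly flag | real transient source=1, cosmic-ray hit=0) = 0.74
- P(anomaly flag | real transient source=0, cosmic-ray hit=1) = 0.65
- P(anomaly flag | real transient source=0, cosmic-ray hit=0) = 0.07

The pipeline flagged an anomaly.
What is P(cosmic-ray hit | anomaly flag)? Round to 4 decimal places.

P(cosmic-ray hit | anomaly flag) ≈ 0.2470

Sum P(anomaly flag|·) weighted by the priors over the 4 (real transient source, cosmic-ray hit) configurations:
  P(anomaly flag) = 0.07·0.394·0.838 + 0.65·0.394·0.162 + 0.74·0.606·0.838 + 0.91·0.606·0.162
        = 0.023112 + 0.041488 + 0.375793 + 0.089337 = 0.529730
Keeping only the cosmic-ray hit-present terms gives 0.130825, so
  P(cosmic-ray hit | anomaly flag) = 0.130825 / 0.529730 ≈ 0.2470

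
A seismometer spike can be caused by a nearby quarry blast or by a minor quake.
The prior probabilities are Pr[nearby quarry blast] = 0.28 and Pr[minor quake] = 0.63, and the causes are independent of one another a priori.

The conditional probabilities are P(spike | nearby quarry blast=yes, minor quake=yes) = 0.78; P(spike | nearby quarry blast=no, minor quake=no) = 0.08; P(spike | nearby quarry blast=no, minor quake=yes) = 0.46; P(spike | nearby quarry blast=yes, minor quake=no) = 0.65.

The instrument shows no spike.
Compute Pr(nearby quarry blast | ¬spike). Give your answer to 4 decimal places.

Pr(nearby quarry blast | ¬spike) ≈ 0.1328

P(¬spike) = 0.92×0.72×0.37 + 0.54×0.72×0.63 + 0.35×0.28×0.37 + 0.22×0.28×0.63 = 0.245088 + 0.244944 + 0.036260 + 0.038808 = 0.565100
Restricting to configurations with nearby quarry blast present: 0.036260 + 0.038808 = 0.075068.
So P(nearby quarry blast | ¬spike) = 0.075068/0.565100 ≈ 0.1328.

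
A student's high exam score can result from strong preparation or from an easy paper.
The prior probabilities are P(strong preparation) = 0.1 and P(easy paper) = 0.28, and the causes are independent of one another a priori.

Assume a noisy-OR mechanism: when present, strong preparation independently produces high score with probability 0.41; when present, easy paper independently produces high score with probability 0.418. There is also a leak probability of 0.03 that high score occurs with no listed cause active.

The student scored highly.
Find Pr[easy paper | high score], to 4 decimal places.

Pr[easy paper | high score] ≈ 0.7188

Under noisy-OR, P(high score | causes) = 1 − (1−0.03)·∏(1−qᵢ) over the active causes.
P(high score) = 0.03×0.9×0.72 + 0.43546×0.9×0.28 + 0.4277×0.1×0.72 + 0.666921×0.1×0.28 = 0.019440 + 0.109736 + 0.030794 + 0.018674 = 0.178644
The easy paper-present share is 0.109736 + 0.018674 = 0.128410.
So P(easy paper | high score) = 0.128410/0.178644 ≈ 0.7188.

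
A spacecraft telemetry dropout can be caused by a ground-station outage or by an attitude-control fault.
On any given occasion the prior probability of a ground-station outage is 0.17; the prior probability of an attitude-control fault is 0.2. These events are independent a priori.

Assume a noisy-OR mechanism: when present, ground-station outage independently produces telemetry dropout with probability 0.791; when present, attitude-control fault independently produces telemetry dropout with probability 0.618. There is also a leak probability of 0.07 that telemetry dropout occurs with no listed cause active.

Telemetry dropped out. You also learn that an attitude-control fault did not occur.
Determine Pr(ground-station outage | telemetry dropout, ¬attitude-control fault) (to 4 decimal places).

Under noisy-OR, P(telemetry dropout | causes) = 1 − (1−0.07)·∏(1−qᵢ) over the active causes.
Enumerate both values of ground-station outage and weight by the priors:
  P(telemetry dropout | ¬attitude-control fault) = 0.07*0.83 + 0.80563*0.17
        = 0.058100 + 0.136957 = 0.195057
Configurations with ground-station outage contribute 0.136957, so
  P(ground-station outage | telemetry dropout, ¬attitude-control fault) = 0.136957 / 0.195057 ≈ 0.7021

Pr(ground-station outage | telemetry dropout, ¬attitude-control fault) ≈ 0.7021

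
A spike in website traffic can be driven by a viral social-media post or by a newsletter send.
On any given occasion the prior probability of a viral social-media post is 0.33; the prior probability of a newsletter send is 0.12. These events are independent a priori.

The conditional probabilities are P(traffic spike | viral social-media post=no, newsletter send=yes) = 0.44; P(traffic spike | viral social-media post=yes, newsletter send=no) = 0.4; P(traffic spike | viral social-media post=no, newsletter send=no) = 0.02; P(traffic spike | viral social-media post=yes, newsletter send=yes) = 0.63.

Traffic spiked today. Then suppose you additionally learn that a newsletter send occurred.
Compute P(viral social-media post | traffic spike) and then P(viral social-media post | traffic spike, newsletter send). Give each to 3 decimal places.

P(viral social-media post | traffic spike) ≈ 0.749; P(viral social-media post | traffic spike, newsletter send) ≈ 0.414

P(traffic spike) = 0.02×0.67×0.88 + 0.44×0.67×0.12 + 0.4×0.33×0.88 + 0.63×0.33×0.12 = 0.011792 + 0.035376 + 0.116160 + 0.024948 = 0.188276
The viral social-media post-present share is 0.116160 + 0.024948 = 0.141108.
Hence the posterior is 0.141108/0.188276 ≈ 0.749.

With the extra evidence:
P(traffic spike | newsletter send) = 0.44*0.67 + 0.63*0.33 = 0.294800 + 0.207900 = 0.502700
Restricting to configurations with viral social-media post present: 0.63*0.33 = 0.207900.
P(viral social-media post | traffic spike, newsletter send) = 0.207900 / 0.502700 ≈ 0.414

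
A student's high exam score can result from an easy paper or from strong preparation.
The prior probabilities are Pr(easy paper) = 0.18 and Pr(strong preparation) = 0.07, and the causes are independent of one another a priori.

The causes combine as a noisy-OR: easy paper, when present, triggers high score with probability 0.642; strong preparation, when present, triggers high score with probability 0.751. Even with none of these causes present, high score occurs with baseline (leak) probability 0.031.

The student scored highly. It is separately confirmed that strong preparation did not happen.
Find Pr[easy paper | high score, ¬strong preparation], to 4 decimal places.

Pr[easy paper | high score, ¬strong preparation] ≈ 0.8222

Under noisy-OR, P(high score | causes) = 1 − (1−0.031)·∏(1−qᵢ) over the active causes.
Enumerate both values of easy paper and weight by the priors:
  P(high score | ¬strong preparation) = 0.031*0.82 + 0.653098*0.18
        = 0.025420 + 0.117558 = 0.142978
The terms with easy paper present sum to 0.117558, so
  P(easy paper | high score, ¬strong preparation) = 0.117558 / 0.142978 ≈ 0.8222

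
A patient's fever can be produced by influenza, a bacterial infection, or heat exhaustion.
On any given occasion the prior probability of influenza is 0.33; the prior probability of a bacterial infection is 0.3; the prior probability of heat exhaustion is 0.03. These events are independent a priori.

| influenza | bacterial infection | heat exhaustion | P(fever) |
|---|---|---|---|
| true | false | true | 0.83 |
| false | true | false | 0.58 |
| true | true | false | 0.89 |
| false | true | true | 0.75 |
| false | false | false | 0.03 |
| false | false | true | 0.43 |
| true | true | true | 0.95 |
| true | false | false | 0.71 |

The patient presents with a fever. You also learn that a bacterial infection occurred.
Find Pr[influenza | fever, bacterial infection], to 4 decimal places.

P(fever | bacterial infection) = 0.58×0.67×0.97 + 0.75×0.67×0.03 + 0.89×0.33×0.97 + 0.95×0.33×0.03 = 0.376942 + 0.015075 + 0.284889 + 0.009405 = 0.686311
Restricting to configurations with influenza present: 0.284889 + 0.009405 = 0.294294.
P(influenza | fever, bacterial infection) = 0.294294 / 0.686311 ≈ 0.4288

Pr[influenza | fever, bacterial infection] ≈ 0.4288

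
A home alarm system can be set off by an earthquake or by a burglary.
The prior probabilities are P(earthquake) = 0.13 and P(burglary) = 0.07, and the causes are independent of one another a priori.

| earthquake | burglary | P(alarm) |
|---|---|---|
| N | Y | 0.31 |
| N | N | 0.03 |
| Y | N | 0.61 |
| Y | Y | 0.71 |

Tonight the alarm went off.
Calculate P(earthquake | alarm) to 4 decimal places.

P(alarm) = 0.03*0.87*0.93 + 0.31*0.87*0.07 + 0.61*0.13*0.93 + 0.71*0.13*0.07 = 0.024273 + 0.018879 + 0.073749 + 0.006461 = 0.123362
Of this, 0.080210 comes from 0.073749 + 0.006461 (the earthquake=true cases).
Hence the posterior is 0.080210/0.123362 ≈ 0.6502.

P(earthquake | alarm) ≈ 0.6502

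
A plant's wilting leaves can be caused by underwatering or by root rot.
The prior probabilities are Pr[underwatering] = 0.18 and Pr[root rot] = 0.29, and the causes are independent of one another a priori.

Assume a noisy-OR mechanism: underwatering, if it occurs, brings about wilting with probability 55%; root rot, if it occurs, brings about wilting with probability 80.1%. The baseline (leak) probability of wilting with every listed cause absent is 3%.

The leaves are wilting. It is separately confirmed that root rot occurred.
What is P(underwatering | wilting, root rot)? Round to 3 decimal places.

P(underwatering | wilting, root rot) ≈ 0.199

Under noisy-OR, P(wilting | causes) = 1 − (1−0.03)·∏(1−qᵢ) over the active causes.
Sum P(wilting|·) weighted by the priors over both values of underwatering:
  P(wilting | root rot) = 0.80697·0.82 + 0.913137·0.18
        = 0.661715 + 0.164365 = 0.826080
The terms with underwatering present sum to 0.164365, so
  P(underwatering | wilting, root rot) = 0.164365 / 0.826080 ≈ 0.199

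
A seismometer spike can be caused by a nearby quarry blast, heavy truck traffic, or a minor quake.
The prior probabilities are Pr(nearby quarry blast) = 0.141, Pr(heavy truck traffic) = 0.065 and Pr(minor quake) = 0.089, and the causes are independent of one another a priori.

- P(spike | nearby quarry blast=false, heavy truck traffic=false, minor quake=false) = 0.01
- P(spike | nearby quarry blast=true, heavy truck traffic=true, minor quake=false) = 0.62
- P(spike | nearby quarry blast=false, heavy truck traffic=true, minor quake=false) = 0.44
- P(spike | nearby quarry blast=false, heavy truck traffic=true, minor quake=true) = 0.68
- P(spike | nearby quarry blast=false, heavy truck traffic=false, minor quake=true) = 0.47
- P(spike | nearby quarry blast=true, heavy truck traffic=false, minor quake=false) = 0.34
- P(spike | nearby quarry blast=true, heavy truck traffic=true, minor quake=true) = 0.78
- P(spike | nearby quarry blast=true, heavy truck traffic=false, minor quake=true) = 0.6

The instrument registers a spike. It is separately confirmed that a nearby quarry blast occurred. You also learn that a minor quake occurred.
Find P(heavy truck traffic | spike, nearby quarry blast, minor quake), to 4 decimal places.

P(heavy truck traffic | spike, nearby quarry blast, minor quake) ≈ 0.0829

For the numerator, keep only heavy truck traffic=true terms: 0.78·0.065 = 0.050700
Denominator P(spike | nearby quarry blast, minor quake): 0.6·0.935 + 0.78·0.065 = 0.611700
P(heavy truck traffic | spike, nearby quarry blast, minor quake) = 0.050700/0.611700 ≈ 0.0829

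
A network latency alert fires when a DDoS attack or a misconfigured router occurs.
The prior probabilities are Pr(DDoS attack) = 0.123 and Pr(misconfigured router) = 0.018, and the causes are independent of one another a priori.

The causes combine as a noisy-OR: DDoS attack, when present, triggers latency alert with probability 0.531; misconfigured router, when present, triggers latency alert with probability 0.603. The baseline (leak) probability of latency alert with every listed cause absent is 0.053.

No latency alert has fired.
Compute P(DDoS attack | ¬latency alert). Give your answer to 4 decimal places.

Under noisy-OR, P(latency alert | causes) = 1 − (1−0.053)·∏(1−qᵢ) over the active causes.
Weight on DDoS attack=true, given the evidence: 0.053646 + 0.000390 = 0.054036
Normalizer over all consistent configurations: 0.947*0.877*0.982 + 0.375959*0.877*0.018 + 0.444143*0.123*0.982 + 0.176325*0.123*0.018 = 0.875541
Posterior = 0.054036 / 0.875541 ≈ 0.0617

P(DDoS attack | ¬latency alert) ≈ 0.0617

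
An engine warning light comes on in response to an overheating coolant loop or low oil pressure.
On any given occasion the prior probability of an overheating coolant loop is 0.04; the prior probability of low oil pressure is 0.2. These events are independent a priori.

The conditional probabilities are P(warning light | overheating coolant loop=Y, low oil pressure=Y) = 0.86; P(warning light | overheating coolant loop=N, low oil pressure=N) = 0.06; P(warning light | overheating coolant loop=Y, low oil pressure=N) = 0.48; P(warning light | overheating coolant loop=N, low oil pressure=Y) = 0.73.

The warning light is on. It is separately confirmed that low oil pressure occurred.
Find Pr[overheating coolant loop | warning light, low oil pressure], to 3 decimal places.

P(warning light | low oil pressure) = 0.73·0.96 + 0.86·0.04 = 0.700800 + 0.034400 = 0.735200
Of this, 0.034400 comes from 0.86·0.04 (the overheating coolant loop=true cases).
P(overheating coolant loop | warning light, low oil pressure) = 0.034400 / 0.735200 ≈ 0.047

Pr[overheating coolant loop | warning light, low oil pressure] ≈ 0.047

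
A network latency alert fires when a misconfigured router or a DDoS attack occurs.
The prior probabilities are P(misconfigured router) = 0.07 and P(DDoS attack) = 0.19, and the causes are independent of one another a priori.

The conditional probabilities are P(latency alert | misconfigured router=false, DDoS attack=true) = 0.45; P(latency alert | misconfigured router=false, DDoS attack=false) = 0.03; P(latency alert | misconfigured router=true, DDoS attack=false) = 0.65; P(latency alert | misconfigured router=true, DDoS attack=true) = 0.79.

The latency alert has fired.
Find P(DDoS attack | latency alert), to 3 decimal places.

P(DDoS attack | latency alert) ≈ 0.602

P(latency alert) = 0.03×0.93×0.81 + 0.45×0.93×0.19 + 0.65×0.07×0.81 + 0.79×0.07×0.19 = 0.022599 + 0.079515 + 0.036855 + 0.010507 = 0.149476
The DDoS attack-present share is 0.079515 + 0.010507 = 0.090022.
Hence the posterior is 0.090022/0.149476 ≈ 0.602.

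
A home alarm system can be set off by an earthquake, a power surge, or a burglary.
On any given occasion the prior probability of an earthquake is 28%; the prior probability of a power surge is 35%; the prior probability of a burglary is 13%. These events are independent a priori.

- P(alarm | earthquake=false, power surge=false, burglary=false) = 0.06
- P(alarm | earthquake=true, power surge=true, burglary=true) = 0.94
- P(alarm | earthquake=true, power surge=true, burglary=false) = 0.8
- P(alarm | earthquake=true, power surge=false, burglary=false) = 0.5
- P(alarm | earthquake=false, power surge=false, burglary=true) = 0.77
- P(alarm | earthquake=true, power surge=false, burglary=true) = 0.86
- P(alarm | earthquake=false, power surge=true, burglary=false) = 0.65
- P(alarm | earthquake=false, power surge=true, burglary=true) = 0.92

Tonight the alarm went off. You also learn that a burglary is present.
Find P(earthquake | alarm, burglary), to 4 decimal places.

Numerator (weight on configurations with earthquake): 0.156520 + 0.092120 = 0.248640
The normalizing constant is 0.77*0.72*0.65 + 0.92*0.72*0.35 + 0.86*0.28*0.65 + 0.94*0.28*0.35 = 0.840840
Posterior = 0.248640 / 0.840840 ≈ 0.2957

P(earthquake | alarm, burglary) ≈ 0.2957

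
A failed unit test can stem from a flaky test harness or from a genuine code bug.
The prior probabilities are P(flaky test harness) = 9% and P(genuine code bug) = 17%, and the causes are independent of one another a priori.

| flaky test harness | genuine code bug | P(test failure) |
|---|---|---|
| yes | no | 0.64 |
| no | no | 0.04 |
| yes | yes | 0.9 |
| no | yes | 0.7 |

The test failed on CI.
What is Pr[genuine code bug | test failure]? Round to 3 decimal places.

Pr[genuine code bug | test failure] ≈ 0.610

Enumerate the 4 (flaky test harness, genuine code bug) configurations and weight by the priors:
  P(test failure) = 0.04*0.91*0.83 + 0.7*0.91*0.17 + 0.64*0.09*0.83 + 0.9*0.09*0.17
        = 0.030212 + 0.108290 + 0.047808 + 0.013770 = 0.200080
Keeping only the genuine code bug-present terms gives 0.122060, so
  P(genuine code bug | test failure) = 0.122060 / 0.200080 ≈ 0.610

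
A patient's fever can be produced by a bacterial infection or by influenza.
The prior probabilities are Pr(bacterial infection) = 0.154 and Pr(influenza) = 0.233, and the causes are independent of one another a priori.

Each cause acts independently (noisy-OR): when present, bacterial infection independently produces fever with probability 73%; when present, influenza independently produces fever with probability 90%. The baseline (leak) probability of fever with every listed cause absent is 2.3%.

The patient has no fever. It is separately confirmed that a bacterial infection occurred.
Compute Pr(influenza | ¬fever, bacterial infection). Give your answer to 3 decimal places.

Under noisy-OR, P(fever | causes) = 1 − (1−0.023)·∏(1−qᵢ) over the active causes.
Numerator (weight on configurations with influenza): 0.026379·0.233 = 0.006146
Denominator P(¬fever | bacterial infection): 0.26379·0.767 + 0.026379·0.233 = 0.208473
P(influenza | ¬fever, bacterial infection) = 0.006146/0.208473 ≈ 0.029

Pr(influenza | ¬fever, bacterial infection) ≈ 0.029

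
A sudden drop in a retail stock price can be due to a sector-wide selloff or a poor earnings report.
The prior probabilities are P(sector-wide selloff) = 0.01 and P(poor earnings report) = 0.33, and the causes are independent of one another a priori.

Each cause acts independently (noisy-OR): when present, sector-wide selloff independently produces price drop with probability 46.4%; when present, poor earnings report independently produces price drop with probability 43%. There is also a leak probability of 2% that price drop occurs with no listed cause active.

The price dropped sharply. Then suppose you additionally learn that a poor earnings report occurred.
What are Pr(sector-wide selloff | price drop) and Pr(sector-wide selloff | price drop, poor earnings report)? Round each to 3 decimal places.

Under noisy-OR, P(price drop | causes) = 1 − (1−0.02)·∏(1−qᵢ) over the active causes.
For the numerator, keep only sector-wide selloff=true terms: 0.003181 + 0.002312 = 0.005493
The normalizing constant is 0.02*0.99*0.67 + 0.4414*0.99*0.33 + 0.47472*0.01*0.67 + 0.70059*0.01*0.33 = 0.162964
Posterior = 0.005493 / 0.162964 ≈ 0.034

Now condition on the additional information:
Sum P(price drop|·) weighted by the priors over both values of sector-wide selloff:
  P(price drop | poor earnings report) = 0.4414*0.99 + 0.70059*0.01
        = 0.436986 + 0.007006 = 0.443992
The terms with sector-wide selloff present sum to 0.007006, so
  P(sector-wide selloff | price drop, poor earnings report) = 0.007006 / 0.443992 ≈ 0.016
This is intercausal reasoning (explaining away): once poor earnings report accounts for the price drop, sector-wide selloff becomes less likely.

Pr(sector-wide selloff | price drop) ≈ 0.034; Pr(sector-wide selloff | price drop, poor earnings report) ≈ 0.016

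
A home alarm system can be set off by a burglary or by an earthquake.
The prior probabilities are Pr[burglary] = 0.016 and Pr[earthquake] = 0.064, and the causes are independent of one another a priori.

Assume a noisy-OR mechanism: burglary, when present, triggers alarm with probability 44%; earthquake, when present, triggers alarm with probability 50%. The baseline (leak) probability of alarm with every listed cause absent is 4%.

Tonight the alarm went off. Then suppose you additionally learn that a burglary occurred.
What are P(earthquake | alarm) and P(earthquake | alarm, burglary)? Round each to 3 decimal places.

P(earthquake | alarm) ≈ 0.434; P(earthquake | alarm, burglary) ≈ 0.098

Under noisy-OR, P(alarm | causes) = 1 − (1−0.04)·∏(1−qᵢ) over the active causes.
By total probability over the 4 (burglary, earthquake) configurations:
  P(alarm) = 0.04*0.984*0.936 + 0.52*0.984*0.064 + 0.4624*0.016*0.936 + 0.7312*0.016*0.064
        = 0.036841 + 0.032748 + 0.006925 + 0.000749 = 0.077263
The terms with earthquake present sum to 0.033497, so
  P(earthquake | alarm) = 0.033497 / 0.077263 ≈ 0.434

Now condition on the additional information:
Sum P(alarm|·) weighted by the priors over both values of earthquake:
  P(alarm | burglary) = 0.4624*0.936 + 0.7312*0.064
        = 0.432806 + 0.046797 = 0.479603
Configurations with earthquake contribute 0.046797, so
  P(earthquake | alarm, burglary) = 0.046797 / 0.479603 ≈ 0.098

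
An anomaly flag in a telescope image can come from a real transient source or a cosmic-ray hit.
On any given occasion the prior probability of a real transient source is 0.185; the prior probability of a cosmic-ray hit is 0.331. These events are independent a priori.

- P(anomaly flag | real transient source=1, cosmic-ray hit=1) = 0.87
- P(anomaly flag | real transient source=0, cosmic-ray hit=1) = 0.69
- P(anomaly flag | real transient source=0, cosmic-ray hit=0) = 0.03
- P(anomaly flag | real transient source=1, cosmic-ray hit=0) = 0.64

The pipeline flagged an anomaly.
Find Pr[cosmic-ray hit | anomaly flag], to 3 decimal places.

For the numerator, keep only cosmic-ray hit=true terms: 0.186138 + 0.053274 = 0.239412
Denominator P(anomaly flag): 0.03×0.815×0.669 + 0.69×0.815×0.331 + 0.64×0.185×0.669 + 0.87×0.185×0.331 = 0.334979
Posterior = 0.239412 / 0.334979 ≈ 0.715

Pr[cosmic-ray hit | anomaly flag] ≈ 0.715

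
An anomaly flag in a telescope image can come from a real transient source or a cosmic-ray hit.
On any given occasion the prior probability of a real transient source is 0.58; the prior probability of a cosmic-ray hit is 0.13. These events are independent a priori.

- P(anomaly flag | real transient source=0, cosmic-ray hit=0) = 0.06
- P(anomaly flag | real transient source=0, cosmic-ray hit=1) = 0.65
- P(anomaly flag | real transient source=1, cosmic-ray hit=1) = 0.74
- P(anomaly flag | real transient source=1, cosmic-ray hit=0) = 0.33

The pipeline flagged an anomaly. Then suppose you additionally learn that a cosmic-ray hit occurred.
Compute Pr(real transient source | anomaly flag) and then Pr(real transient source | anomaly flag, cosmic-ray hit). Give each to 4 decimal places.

Pr(real transient source | anomaly flag) ≈ 0.7948; Pr(real transient source | anomaly flag, cosmic-ray hit) ≈ 0.6112

Sum P(anomaly flag|·) weighted by the priors over the 4 (real transient source, cosmic-ray hit) configurations:
  P(anomaly flag) = 0.06×0.42×0.87 + 0.65×0.42×0.13 + 0.33×0.58×0.87 + 0.74×0.58×0.13
        = 0.021924 + 0.035490 + 0.166518 + 0.055796 = 0.279728
Keeping only the real transient source-present terms gives 0.222314, so
  P(real transient source | anomaly flag) = 0.222314 / 0.279728 ≈ 0.7948

Now condition on the additional information:
For the numerator, keep only real transient source=true terms: 0.74·0.58 = 0.429200
Denominator P(anomaly flag | cosmic-ray hit): 0.65·0.42 + 0.74·0.58 = 0.702200
Posterior = 0.429200 / 0.702200 ≈ 0.6112
This is intercausal reasoning (explaining away): once cosmic-ray hit accounts for the anomaly flag, real transient source becomes less likely.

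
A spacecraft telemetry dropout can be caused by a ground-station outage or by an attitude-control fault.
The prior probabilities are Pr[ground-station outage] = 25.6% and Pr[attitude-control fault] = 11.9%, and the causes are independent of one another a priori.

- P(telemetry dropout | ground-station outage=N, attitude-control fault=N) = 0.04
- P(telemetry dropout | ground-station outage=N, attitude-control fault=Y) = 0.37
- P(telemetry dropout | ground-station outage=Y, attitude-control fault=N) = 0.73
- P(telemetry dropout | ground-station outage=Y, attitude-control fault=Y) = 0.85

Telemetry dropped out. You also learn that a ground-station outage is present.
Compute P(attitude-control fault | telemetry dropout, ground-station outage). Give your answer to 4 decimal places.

P(telemetry dropout | ground-station outage) = 0.73*0.881 + 0.85*0.119 = 0.643130 + 0.101150 = 0.744280
Of this, 0.101150 comes from 0.85*0.119 (the attitude-control fault=true cases).
P(attitude-control fault | telemetry dropout, ground-station outage) = 0.101150 / 0.744280 ≈ 0.1359

P(attitude-control fault | telemetry dropout, ground-station outage) ≈ 0.1359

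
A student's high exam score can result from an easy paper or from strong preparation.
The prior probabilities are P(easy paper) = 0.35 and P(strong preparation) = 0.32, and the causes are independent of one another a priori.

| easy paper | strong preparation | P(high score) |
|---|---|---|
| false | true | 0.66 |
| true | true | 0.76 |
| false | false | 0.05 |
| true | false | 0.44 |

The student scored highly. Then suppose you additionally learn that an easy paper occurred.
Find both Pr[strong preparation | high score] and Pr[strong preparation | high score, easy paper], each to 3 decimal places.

Pr[strong preparation | high score] ≈ 0.637; Pr[strong preparation | high score, easy paper] ≈ 0.448

For the numerator, keep only strong preparation=true terms: 0.137280 + 0.085120 = 0.222400
Normalizer over all consistent configurations: 0.05×0.65×0.68 + 0.66×0.65×0.32 + 0.44×0.35×0.68 + 0.76×0.35×0.32 = 0.349220
P(strong preparation | high score) = 0.222400/0.349220 ≈ 0.637

Now also conditioning on easy paper=true:
P(high score | easy paper) = 0.44*0.68 + 0.76*0.32 = 0.299200 + 0.243200 = 0.542400
Of this, 0.243200 comes from 0.76*0.32 (the strong preparation=true cases).
P(strong preparation | high score, easy paper) = 0.243200 / 0.542400 ≈ 0.448
— easy paper explains away the evidence for strong preparation.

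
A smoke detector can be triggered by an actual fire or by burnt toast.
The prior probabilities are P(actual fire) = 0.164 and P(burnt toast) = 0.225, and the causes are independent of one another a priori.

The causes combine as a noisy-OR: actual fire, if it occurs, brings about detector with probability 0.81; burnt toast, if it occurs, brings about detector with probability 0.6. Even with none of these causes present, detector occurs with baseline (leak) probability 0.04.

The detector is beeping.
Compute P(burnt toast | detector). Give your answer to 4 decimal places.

P(burnt toast | detector) ≈ 0.5362

Under noisy-OR, P(detector | causes) = 1 − (1−0.04)·∏(1−qᵢ) over the active causes.
P(detector) = 0.04·0.836·0.775 + 0.616·0.836·0.225 + 0.8176·0.164·0.775 + 0.92704·0.164·0.225 = 0.025916 + 0.115870 + 0.103917 + 0.034208 = 0.279911
Of this, 0.150078 comes from 0.115870 + 0.034208 (the burnt toast=true cases).
Hence the posterior is 0.150078/0.279911 ≈ 0.5362.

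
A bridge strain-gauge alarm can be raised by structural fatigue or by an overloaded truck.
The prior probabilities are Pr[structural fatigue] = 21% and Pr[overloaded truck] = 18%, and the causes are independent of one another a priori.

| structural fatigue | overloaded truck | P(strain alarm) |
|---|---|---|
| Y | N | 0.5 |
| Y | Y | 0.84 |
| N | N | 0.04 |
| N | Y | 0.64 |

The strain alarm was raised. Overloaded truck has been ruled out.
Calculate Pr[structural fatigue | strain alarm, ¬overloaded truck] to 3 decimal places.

Pr[structural fatigue | strain alarm, ¬overloaded truck] ≈ 0.769

For the numerator, keep only structural fatigue=true terms: 0.5×0.21 = 0.105000
Denominator P(strain alarm | ¬overloaded truck): 0.04×0.79 + 0.5×0.21 = 0.136600
Posterior = 0.105000 / 0.136600 ≈ 0.769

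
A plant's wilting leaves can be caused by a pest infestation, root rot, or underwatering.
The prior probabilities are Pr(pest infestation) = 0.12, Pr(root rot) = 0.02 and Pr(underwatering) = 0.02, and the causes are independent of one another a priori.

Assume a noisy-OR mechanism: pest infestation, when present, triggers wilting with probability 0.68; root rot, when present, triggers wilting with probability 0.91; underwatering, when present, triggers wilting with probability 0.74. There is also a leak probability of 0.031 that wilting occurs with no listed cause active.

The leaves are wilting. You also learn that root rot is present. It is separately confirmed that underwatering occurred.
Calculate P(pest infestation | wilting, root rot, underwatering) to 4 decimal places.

Under noisy-OR, P(wilting | causes) = 1 − (1−0.031)·∏(1−qᵢ) over the active causes.
Sum P(wilting|·) weighted by the priors over both values of pest infestation:
  P(wilting | root rot, underwatering) = 0.977325·0.88 + 0.992744·0.12
        = 0.860046 + 0.119129 = 0.979175
Keeping only the pest infestation-present terms gives 0.119129, so
  P(pest infestation | wilting, root rot, underwatering) = 0.119129 / 0.979175 ≈ 0.1217

P(pest infestation | wilting, root rot, underwatering) ≈ 0.1217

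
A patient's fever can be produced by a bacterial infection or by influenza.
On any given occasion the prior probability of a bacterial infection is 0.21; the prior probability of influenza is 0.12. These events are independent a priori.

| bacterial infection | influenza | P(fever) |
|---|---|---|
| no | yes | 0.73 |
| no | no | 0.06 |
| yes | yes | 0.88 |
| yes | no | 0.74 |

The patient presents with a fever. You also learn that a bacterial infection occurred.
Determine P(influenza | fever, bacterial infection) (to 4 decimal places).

P(fever | bacterial infection) = 0.74×0.88 + 0.88×0.12 = 0.651200 + 0.105600 = 0.756800
Of this, 0.105600 comes from 0.88×0.12 (the influenza=true cases).
P(influenza | fever, bacterial infection) = 0.105600 / 0.756800 ≈ 0.1395

P(influenza | fever, bacterial infection) ≈ 0.1395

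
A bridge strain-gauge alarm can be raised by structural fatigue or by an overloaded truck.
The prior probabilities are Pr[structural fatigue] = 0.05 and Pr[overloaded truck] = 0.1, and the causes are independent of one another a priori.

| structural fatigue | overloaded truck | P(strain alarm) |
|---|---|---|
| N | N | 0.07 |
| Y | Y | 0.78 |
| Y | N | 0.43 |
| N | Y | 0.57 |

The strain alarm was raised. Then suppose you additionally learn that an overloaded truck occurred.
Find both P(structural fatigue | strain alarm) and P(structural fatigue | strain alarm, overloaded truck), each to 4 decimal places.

For the numerator, keep only structural fatigue=true terms: 0.019350 + 0.003900 = 0.023250
Denominator P(strain alarm): 0.07×0.95×0.9 + 0.57×0.95×0.1 + 0.43×0.05×0.9 + 0.78×0.05×0.1 = 0.137250
P(structural fatigue | strain alarm) = 0.023250/0.137250 ≈ 0.1694

With the extra evidence:
P(strain alarm | overloaded truck) = 0.57*0.95 + 0.78*0.05 = 0.541500 + 0.039000 = 0.580500
Restricting to configurations with structural fatigue present: 0.78*0.05 = 0.039000.
P(structural fatigue | strain alarm, overloaded truck) = 0.039000 / 0.580500 ≈ 0.0672
The drop from 0.1694 to 0.0672 is the explaining-away (discounting) effect.

P(structural fatigue | strain alarm) ≈ 0.1694; P(structural fatigue | strain alarm, overloaded truck) ≈ 0.0672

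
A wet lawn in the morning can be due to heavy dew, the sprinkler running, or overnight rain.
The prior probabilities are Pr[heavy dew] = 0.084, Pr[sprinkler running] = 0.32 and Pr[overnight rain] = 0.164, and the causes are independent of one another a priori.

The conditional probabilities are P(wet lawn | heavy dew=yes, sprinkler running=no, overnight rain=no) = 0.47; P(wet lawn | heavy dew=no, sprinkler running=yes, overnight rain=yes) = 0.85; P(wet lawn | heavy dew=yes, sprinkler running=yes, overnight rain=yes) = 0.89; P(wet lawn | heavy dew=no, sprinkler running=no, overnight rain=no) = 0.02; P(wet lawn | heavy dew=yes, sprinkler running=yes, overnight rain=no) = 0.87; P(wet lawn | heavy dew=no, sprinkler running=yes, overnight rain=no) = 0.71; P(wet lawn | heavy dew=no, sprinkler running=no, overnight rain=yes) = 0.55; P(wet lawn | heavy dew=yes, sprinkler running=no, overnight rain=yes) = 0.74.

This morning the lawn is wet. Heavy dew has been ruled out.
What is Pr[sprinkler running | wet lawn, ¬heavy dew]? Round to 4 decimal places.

By total probability over the 4 (sprinkler running, overnight rain) configurations:
  P(wet lawn | ¬heavy dew) = 0.02×0.68×0.836 + 0.55×0.68×0.164 + 0.71×0.32×0.836 + 0.85×0.32×0.164
        = 0.011370 + 0.061336 + 0.189939 + 0.044608 = 0.307253
Keeping only the sprinkler running-present terms gives 0.234547, so
  P(sprinkler running | wet lawn, ¬heavy dew) = 0.234547 / 0.307253 ≈ 0.7634

Pr[sprinkler running | wet lawn, ¬heavy dew] ≈ 0.7634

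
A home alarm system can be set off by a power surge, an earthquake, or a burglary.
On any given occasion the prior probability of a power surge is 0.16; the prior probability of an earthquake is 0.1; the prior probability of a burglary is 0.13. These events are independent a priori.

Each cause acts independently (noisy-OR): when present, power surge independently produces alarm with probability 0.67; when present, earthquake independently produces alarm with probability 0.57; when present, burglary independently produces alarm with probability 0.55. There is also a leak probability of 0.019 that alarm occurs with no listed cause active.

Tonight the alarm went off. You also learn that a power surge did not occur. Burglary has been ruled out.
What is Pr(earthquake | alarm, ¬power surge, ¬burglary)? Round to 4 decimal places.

Under noisy-OR, P(alarm | causes) = 1 − (1−0.019)·∏(1−qᵢ) over the active causes.
P(alarm | ¬power surge, ¬burglary) = 0.019*0.9 + 0.57817*0.1 = 0.017100 + 0.057817 = 0.074917
The earthquake-present share is 0.57817*0.1 = 0.057817.
P(earthquake | alarm, ¬power surge, ¬burglary) = 0.057817 / 0.074917 ≈ 0.7717

Pr(earthquake | alarm, ¬power surge, ¬burglary) ≈ 0.7717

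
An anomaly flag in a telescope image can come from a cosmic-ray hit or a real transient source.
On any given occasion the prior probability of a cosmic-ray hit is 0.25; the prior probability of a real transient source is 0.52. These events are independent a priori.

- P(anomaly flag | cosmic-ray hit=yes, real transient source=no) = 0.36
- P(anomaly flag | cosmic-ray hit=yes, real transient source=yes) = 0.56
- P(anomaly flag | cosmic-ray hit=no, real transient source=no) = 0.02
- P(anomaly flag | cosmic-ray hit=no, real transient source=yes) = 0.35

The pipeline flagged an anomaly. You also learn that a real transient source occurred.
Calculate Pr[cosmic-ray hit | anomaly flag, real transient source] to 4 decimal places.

Pr[cosmic-ray hit | anomaly flag, real transient source] ≈ 0.3478

P(anomaly flag | real transient source) = 0.35·0.75 + 0.56·0.25 = 0.262500 + 0.140000 = 0.402500
Of this, 0.140000 comes from 0.56·0.25 (the cosmic-ray hit=true cases).
Hence the posterior is 0.140000/0.402500 ≈ 0.3478.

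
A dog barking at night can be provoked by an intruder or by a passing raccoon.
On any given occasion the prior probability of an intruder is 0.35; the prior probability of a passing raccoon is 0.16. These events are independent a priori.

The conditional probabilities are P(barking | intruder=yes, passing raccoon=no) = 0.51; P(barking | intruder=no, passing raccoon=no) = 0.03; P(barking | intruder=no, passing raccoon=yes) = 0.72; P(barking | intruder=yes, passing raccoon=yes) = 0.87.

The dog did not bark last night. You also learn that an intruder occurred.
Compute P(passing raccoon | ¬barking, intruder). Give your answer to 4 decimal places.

P(passing raccoon | ¬barking, intruder) ≈ 0.0481

For the numerator, keep only passing raccoon=true terms: 0.13×0.16 = 0.020800
Denominator P(¬barking | intruder): 0.49×0.84 + 0.13×0.16 = 0.432400
Posterior = 0.020800 / 0.432400 ≈ 0.0481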